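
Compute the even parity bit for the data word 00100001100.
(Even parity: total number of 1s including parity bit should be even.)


Number of 1s in data: 3
Parity bit: 1

1


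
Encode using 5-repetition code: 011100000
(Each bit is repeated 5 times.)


Each bit -> 5 copies

000001111111111111110000000000000000000000000


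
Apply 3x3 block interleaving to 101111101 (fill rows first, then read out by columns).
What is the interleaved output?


Matrix:
  101
  111
  101
Read columns: 111010111

111010111


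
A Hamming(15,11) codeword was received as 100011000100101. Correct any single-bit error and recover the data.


Syndrome = 10: error at position 10

Data: 01100000101 (corrected bit 10)


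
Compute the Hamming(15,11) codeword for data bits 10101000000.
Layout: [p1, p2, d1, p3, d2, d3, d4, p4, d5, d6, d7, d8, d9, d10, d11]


Parity bits: p1=0, p2=0, p3=1, p4=1

001101011000000


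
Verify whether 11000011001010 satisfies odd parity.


Number of 1s: 6

No, parity error (6 ones)


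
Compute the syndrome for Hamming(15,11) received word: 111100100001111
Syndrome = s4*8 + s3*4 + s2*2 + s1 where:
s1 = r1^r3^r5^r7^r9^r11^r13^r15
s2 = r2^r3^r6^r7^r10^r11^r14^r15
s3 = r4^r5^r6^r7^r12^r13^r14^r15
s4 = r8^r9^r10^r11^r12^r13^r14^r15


s1=1, s2=1, s3=0, s4=0

Syndrome = 3 (error at position 3)


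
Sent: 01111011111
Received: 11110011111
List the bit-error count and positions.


XOR: 10001000000

2 error(s) at position(s): 0, 4


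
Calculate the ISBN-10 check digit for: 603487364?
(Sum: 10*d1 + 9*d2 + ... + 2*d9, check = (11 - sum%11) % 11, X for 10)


Weighted sum: 233
233 mod 11 = 2

Check digit: 9


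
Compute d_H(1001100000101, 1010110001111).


XOR: 0011010001010
Count of 1s: 5

5


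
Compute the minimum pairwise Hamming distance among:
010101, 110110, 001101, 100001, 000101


Comparing all pairs, minimum distance: 1
Can detect 0 errors, correct 0 errors

1


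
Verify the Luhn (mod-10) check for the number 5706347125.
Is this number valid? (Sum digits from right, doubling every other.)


Luhn sum = 39
39 mod 10 = 9

Invalid (Luhn sum mod 10 = 9)


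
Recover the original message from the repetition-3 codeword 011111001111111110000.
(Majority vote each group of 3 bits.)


Groups: 011, 111, 001, 111, 111, 110, 000
Majority votes: 1101110

1101110


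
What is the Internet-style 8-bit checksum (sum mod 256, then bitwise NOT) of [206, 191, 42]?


Sum = 439 mod 256 = 183
Complement = 72

72


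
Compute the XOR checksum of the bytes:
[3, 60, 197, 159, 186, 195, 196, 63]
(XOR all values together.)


XOR chain: 3 ^ 60 ^ 197 ^ 159 ^ 186 ^ 195 ^ 196 ^ 63 = 231

231


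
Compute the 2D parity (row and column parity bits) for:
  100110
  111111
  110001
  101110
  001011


Row parities: 10101
Column parities: 001101

Row P: 10101, Col P: 001101, Corner: 1


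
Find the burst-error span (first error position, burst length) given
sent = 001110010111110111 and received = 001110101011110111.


XOR: 000000111100000000

Burst at position 6, length 4


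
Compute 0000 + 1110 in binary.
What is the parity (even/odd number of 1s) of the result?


0000 = 0
1110 = 14
Sum = 14 = 1110
1s count = 3

odd parity (3 ones in 1110)


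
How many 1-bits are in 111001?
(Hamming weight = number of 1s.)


Counting 1s in 111001

4


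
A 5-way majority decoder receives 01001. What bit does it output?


Ones: 2 out of 5
Threshold: 3

0 (2/5 voted 1)


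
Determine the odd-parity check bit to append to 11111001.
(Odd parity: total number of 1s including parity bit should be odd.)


Number of 1s in data: 6
Parity bit: 1

1


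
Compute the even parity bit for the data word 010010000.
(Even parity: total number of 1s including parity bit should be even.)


Number of 1s in data: 2
Parity bit: 0

0


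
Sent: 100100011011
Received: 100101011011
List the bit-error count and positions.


XOR: 000001000000

1 error(s) at position(s): 5


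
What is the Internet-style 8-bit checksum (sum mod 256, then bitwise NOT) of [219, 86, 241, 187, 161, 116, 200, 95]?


Sum = 1305 mod 256 = 25
Complement = 230

230


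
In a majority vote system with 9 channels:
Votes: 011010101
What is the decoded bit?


Ones: 5 out of 9
Threshold: 5

1 (5/9 voted 1)


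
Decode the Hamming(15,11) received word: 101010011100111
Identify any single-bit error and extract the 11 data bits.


Syndrome = 0: no error detected

Data: 11001100111 (no errors)


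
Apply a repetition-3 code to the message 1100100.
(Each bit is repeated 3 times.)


Each bit -> 3 copies

111111000000111000000


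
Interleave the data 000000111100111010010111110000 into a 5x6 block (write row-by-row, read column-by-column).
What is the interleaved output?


Matrix:
  000000
  111100
  111010
  010111
  110000
Read columns: 011010111101100010100011000010

011010111101100010100011000010


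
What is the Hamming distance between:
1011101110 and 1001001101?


XOR: 0010100011
Count of 1s: 4

4


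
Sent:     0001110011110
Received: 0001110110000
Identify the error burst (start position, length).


XOR: 0000000101110

Burst at position 7, length 5


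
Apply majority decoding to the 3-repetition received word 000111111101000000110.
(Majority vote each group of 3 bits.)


Groups: 000, 111, 111, 101, 000, 000, 110
Majority votes: 0111001

0111001


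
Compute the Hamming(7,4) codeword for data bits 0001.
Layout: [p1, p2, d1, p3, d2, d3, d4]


Parity bits: p1=1, p2=1, p3=1

1101001


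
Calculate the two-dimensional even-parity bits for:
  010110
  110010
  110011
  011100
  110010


Row parities: 11011
Column parities: 111001

Row P: 11011, Col P: 111001, Corner: 0


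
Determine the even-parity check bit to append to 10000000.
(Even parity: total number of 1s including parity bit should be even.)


Number of 1s in data: 1
Parity bit: 1

1


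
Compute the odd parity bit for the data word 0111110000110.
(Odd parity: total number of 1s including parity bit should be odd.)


Number of 1s in data: 7
Parity bit: 0

0


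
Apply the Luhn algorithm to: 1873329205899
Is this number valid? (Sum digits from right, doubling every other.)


Luhn sum = 68
68 mod 10 = 8

Invalid (Luhn sum mod 10 = 8)


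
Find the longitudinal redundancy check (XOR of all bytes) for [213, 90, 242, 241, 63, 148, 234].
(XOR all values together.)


XOR chain: 213 ^ 90 ^ 242 ^ 241 ^ 63 ^ 148 ^ 234 = 205

205


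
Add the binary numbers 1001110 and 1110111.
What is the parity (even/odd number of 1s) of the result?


1001110 = 78
1110111 = 119
Sum = 197 = 11000101
1s count = 4

even parity (4 ones in 11000101)


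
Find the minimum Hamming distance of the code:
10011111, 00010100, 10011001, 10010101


Comparing all pairs, minimum distance: 2
Can detect 1 errors, correct 0 errors

2


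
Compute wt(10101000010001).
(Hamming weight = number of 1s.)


Counting 1s in 10101000010001

5


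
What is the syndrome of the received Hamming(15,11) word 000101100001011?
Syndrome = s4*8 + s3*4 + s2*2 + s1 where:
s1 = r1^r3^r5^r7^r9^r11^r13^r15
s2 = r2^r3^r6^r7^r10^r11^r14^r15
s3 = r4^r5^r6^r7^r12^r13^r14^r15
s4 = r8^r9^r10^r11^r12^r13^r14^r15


s1=0, s2=0, s3=0, s4=1

Syndrome = 8 (error at position 8)


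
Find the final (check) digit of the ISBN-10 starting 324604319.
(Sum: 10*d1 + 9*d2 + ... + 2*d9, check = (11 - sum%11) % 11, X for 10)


Weighted sum: 175
175 mod 11 = 10

Check digit: 1


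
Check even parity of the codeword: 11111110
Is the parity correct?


Number of 1s: 7

No, parity error (7 ones)


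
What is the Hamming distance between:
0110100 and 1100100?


XOR: 1010000
Count of 1s: 2

2


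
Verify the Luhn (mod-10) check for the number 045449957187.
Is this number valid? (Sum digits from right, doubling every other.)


Luhn sum = 60
60 mod 10 = 0

Valid (Luhn sum mod 10 = 0)


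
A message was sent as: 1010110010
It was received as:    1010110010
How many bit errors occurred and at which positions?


XOR: 0000000000

0 errors (received matches sent)


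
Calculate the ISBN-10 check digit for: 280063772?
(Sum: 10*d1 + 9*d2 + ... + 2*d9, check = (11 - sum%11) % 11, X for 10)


Weighted sum: 196
196 mod 11 = 9

Check digit: 2


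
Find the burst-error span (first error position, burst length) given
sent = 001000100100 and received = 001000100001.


XOR: 000000000101

Burst at position 9, length 3


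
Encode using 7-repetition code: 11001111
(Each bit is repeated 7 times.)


Each bit -> 7 copies

11111111111111000000000000001111111111111111111111111111


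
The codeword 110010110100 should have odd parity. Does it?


Number of 1s: 6

No, parity error (6 ones)


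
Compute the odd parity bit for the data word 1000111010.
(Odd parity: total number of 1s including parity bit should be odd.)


Number of 1s in data: 5
Parity bit: 0

0


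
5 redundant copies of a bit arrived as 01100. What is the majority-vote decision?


Ones: 2 out of 5
Threshold: 3

0 (2/5 voted 1)


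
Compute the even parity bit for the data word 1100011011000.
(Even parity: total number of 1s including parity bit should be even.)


Number of 1s in data: 6
Parity bit: 0

0


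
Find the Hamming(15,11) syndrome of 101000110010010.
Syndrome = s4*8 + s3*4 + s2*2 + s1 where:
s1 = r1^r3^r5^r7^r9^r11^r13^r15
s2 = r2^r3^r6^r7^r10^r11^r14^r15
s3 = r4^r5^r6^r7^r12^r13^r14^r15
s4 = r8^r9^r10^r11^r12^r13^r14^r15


s1=0, s2=0, s3=0, s4=1

Syndrome = 8 (error at position 8)


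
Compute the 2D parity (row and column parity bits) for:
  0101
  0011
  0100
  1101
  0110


Row parities: 00110
Column parities: 1001

Row P: 00110, Col P: 1001, Corner: 0


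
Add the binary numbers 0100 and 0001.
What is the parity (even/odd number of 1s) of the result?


0100 = 4
0001 = 1
Sum = 5 = 101
1s count = 2

even parity (2 ones in 101)


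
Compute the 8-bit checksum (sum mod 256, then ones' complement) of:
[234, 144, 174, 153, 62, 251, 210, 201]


Sum = 1429 mod 256 = 149
Complement = 106

106


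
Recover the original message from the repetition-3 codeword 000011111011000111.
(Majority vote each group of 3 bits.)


Groups: 000, 011, 111, 011, 000, 111
Majority votes: 011101

011101


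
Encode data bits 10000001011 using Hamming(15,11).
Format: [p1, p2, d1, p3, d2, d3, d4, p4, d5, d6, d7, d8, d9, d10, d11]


Parity bits: p1=0, p2=1, p3=1, p4=1

011100010001011


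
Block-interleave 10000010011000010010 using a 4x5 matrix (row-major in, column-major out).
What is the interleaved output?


Matrix:
  10000
  01001
  10000
  10010
Read columns: 10110100000000010100

10110100000000010100


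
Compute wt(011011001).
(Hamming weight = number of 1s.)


Counting 1s in 011011001

5


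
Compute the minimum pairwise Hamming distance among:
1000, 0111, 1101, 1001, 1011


Comparing all pairs, minimum distance: 1
Can detect 0 errors, correct 0 errors

1


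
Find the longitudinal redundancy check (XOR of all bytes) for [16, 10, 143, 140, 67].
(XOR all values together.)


XOR chain: 16 ^ 10 ^ 143 ^ 140 ^ 67 = 90

90


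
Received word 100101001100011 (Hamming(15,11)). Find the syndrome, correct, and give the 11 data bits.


Syndrome = 1: error at position 1

Data: 00101100011 (corrected bit 1)


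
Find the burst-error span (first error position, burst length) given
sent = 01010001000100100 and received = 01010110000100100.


XOR: 00000111000000000

Burst at position 5, length 3


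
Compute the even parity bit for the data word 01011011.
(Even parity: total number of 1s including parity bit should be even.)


Number of 1s in data: 5
Parity bit: 1

1


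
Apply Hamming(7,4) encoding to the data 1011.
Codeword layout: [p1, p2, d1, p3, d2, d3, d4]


Parity bits: p1=0, p2=1, p3=0

0110011


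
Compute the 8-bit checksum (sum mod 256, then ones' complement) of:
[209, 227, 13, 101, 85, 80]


Sum = 715 mod 256 = 203
Complement = 52

52


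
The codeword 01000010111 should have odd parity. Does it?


Number of 1s: 5

Yes, parity is correct (5 ones)


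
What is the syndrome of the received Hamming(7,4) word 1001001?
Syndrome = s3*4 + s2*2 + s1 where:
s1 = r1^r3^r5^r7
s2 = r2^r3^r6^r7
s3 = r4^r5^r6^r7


s1=0, s2=1, s3=0

Syndrome = 2 (error at position 2)


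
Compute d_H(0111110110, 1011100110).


XOR: 1100010000
Count of 1s: 3

3


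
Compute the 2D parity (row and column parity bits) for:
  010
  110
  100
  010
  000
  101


Row parities: 101100
Column parities: 111

Row P: 101100, Col P: 111, Corner: 1


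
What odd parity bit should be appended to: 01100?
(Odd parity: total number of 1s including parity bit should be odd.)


Number of 1s in data: 2
Parity bit: 1

1


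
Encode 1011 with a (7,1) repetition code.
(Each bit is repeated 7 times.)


Each bit -> 7 copies

1111111000000011111111111111


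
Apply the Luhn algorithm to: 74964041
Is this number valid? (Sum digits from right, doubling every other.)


Luhn sum = 41
41 mod 10 = 1

Invalid (Luhn sum mod 10 = 1)


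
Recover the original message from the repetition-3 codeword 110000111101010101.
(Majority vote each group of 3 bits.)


Groups: 110, 000, 111, 101, 010, 101
Majority votes: 101101

101101


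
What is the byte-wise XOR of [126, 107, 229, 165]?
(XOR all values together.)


XOR chain: 126 ^ 107 ^ 229 ^ 165 = 85

85


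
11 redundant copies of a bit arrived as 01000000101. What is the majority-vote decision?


Ones: 3 out of 11
Threshold: 6

0 (3/11 voted 1)


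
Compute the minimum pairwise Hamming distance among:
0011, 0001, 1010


Comparing all pairs, minimum distance: 1
Can detect 0 errors, correct 0 errors

1


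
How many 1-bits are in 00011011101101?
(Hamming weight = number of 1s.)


Counting 1s in 00011011101101

8


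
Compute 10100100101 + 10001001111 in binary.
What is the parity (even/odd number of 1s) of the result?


10100100101 = 1317
10001001111 = 1103
Sum = 2420 = 100101110100
1s count = 6

even parity (6 ones in 100101110100)


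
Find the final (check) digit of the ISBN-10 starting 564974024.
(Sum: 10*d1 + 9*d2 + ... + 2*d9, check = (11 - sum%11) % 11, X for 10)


Weighted sum: 275
275 mod 11 = 0

Check digit: 0


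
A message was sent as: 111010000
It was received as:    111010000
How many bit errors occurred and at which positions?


XOR: 000000000

0 errors (received matches sent)


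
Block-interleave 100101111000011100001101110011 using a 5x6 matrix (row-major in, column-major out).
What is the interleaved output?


Matrix:
  100101
  111000
  011100
  001101
  110011
Read columns: 110010110101110101100000110011

110010110101110101100000110011


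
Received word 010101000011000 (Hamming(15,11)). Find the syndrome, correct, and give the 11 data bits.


Syndrome = 7: error at position 7

Data: 00110011000 (corrected bit 7)


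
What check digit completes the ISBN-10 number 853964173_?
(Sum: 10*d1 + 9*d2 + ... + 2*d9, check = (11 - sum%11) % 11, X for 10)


Weighted sum: 299
299 mod 11 = 2

Check digit: 9


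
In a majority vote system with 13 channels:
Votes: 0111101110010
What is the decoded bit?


Ones: 8 out of 13
Threshold: 7

1 (8/13 voted 1)


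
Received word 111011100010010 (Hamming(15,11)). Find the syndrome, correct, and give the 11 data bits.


Syndrome = 1: error at position 1

Data: 11110010010 (corrected bit 1)


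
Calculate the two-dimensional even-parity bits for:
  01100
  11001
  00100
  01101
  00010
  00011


Row parities: 011110
Column parities: 11101

Row P: 011110, Col P: 11101, Corner: 0


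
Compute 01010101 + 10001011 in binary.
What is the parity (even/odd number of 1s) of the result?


01010101 = 85
10001011 = 139
Sum = 224 = 11100000
1s count = 3

odd parity (3 ones in 11100000)


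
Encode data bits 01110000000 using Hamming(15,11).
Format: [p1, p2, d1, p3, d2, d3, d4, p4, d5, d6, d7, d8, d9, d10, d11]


Parity bits: p1=0, p2=0, p3=1, p4=0

000111100000000


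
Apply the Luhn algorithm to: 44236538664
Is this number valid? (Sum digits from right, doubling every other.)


Luhn sum = 50
50 mod 10 = 0

Valid (Luhn sum mod 10 = 0)


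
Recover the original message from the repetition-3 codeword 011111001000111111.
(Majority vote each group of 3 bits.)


Groups: 011, 111, 001, 000, 111, 111
Majority votes: 110011

110011


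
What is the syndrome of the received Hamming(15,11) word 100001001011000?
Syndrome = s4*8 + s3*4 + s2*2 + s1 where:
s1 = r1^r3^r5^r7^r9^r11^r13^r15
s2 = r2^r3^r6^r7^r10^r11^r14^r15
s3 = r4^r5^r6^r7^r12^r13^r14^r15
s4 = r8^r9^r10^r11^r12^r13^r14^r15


s1=1, s2=0, s3=0, s4=1

Syndrome = 9 (error at position 9)


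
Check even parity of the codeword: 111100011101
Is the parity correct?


Number of 1s: 8

Yes, parity is correct (8 ones)


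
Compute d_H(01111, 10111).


XOR: 11000
Count of 1s: 2

2


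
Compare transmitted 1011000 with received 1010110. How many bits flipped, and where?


XOR: 0001110

3 error(s) at position(s): 3, 4, 5


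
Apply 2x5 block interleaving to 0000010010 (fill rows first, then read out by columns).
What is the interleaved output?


Matrix:
  00000
  10010
Read columns: 0100000100

0100000100


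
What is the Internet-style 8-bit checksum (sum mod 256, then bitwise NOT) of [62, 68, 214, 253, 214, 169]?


Sum = 980 mod 256 = 212
Complement = 43

43


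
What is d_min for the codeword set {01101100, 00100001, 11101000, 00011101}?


Comparing all pairs, minimum distance: 2
Can detect 1 errors, correct 0 errors

2


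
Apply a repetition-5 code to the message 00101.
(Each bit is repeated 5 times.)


Each bit -> 5 copies

0000000000111110000011111


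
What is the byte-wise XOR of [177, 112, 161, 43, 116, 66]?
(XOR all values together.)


XOR chain: 177 ^ 112 ^ 161 ^ 43 ^ 116 ^ 66 = 125

125


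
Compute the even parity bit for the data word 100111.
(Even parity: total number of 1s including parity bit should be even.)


Number of 1s in data: 4
Parity bit: 0

0


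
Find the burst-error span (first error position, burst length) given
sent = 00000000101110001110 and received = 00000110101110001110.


XOR: 00000110000000000000

Burst at position 5, length 2


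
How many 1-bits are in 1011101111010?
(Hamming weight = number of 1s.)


Counting 1s in 1011101111010

9


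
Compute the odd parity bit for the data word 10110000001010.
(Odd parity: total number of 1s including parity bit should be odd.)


Number of 1s in data: 5
Parity bit: 0

0


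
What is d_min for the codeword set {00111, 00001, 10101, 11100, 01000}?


Comparing all pairs, minimum distance: 2
Can detect 1 errors, correct 0 errors

2


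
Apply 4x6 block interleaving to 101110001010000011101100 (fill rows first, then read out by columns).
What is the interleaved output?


Matrix:
  101110
  001010
  000011
  101100
Read columns: 100100001101100111100010

100100001101100111100010


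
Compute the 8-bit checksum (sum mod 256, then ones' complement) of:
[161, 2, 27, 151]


Sum = 341 mod 256 = 85
Complement = 170

170


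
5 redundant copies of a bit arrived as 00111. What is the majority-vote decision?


Ones: 3 out of 5
Threshold: 3

1 (3/5 voted 1)


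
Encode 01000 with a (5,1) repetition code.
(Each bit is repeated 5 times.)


Each bit -> 5 copies

0000011111000000000000000


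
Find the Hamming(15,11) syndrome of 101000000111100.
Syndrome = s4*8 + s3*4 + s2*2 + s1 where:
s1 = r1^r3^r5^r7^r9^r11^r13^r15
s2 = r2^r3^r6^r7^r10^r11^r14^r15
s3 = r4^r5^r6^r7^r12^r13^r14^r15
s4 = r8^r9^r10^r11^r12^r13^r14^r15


s1=0, s2=1, s3=0, s4=0

Syndrome = 2 (error at position 2)


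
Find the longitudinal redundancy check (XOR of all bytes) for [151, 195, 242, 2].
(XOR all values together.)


XOR chain: 151 ^ 195 ^ 242 ^ 2 = 164

164


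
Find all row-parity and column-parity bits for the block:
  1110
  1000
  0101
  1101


Row parities: 1101
Column parities: 1110

Row P: 1101, Col P: 1110, Corner: 1


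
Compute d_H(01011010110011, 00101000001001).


XOR: 01110010111010
Count of 1s: 8

8


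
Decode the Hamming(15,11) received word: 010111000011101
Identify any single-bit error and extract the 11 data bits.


Syndrome = 0: no error detected

Data: 01100011101 (no errors)


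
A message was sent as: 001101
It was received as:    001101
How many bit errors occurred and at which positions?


XOR: 000000

0 errors (received matches sent)


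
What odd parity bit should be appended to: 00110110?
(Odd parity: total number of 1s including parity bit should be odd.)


Number of 1s in data: 4
Parity bit: 1

1


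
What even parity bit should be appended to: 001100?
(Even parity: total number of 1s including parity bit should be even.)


Number of 1s in data: 2
Parity bit: 0

0


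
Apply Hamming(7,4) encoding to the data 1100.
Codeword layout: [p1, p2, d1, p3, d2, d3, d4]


Parity bits: p1=0, p2=1, p3=1

0111100


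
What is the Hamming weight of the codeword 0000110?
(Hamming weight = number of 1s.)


Counting 1s in 0000110

2


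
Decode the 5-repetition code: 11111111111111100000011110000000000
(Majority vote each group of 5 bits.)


Groups: 11111, 11111, 11111, 00000, 01111, 00000, 00000
Majority votes: 1110100

1110100


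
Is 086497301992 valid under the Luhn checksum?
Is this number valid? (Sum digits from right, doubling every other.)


Luhn sum = 59
59 mod 10 = 9

Invalid (Luhn sum mod 10 = 9)


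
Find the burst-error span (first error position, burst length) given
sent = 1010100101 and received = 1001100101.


XOR: 0011000000

Burst at position 2, length 2


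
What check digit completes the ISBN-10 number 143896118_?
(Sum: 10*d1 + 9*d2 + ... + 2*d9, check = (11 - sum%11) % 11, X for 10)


Weighted sum: 233
233 mod 11 = 2

Check digit: 9


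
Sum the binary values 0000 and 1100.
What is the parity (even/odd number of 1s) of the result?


0000 = 0
1100 = 12
Sum = 12 = 1100
1s count = 2

even parity (2 ones in 1100)


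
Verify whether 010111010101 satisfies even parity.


Number of 1s: 7

No, parity error (7 ones)


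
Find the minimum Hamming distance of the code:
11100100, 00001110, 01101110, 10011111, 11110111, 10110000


Comparing all pairs, minimum distance: 2
Can detect 1 errors, correct 0 errors

2


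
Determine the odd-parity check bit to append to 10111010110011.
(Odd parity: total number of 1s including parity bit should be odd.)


Number of 1s in data: 9
Parity bit: 0

0


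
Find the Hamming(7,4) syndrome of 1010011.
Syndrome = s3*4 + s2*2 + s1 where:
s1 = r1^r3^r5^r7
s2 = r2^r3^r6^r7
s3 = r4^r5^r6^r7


s1=1, s2=1, s3=0

Syndrome = 3 (error at position 3)


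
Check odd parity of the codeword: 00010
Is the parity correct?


Number of 1s: 1

Yes, parity is correct (1 ones)


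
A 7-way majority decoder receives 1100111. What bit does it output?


Ones: 5 out of 7
Threshold: 4

1 (5/7 voted 1)


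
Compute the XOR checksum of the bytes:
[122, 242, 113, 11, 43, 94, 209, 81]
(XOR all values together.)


XOR chain: 122 ^ 242 ^ 113 ^ 11 ^ 43 ^ 94 ^ 209 ^ 81 = 7

7


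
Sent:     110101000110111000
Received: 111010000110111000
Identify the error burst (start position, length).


XOR: 001111000000000000

Burst at position 2, length 4


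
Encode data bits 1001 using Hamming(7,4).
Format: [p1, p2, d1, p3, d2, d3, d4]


Parity bits: p1=0, p2=0, p3=1

0011001


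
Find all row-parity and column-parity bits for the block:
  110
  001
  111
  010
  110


Row parities: 01110
Column parities: 100

Row P: 01110, Col P: 100, Corner: 1


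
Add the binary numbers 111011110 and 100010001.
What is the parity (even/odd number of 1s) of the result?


111011110 = 478
100010001 = 273
Sum = 751 = 1011101111
1s count = 8

even parity (8 ones in 1011101111)


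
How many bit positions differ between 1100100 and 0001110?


XOR: 1101010
Count of 1s: 4

4


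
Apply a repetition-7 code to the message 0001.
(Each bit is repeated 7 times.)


Each bit -> 7 copies

0000000000000000000001111111


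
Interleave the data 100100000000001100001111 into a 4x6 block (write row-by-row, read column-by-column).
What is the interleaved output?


Matrix:
  100100
  000000
  001100
  001111
Read columns: 100000000011101100010001

100000000011101100010001


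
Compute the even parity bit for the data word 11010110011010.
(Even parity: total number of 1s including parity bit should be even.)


Number of 1s in data: 8
Parity bit: 0

0


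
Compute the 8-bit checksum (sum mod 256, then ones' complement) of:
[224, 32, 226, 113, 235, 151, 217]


Sum = 1198 mod 256 = 174
Complement = 81

81


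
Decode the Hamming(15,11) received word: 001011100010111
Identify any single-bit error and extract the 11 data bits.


Syndrome = 0: no error detected

Data: 11110010111 (no errors)


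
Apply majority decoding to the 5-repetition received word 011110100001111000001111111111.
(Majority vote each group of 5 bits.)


Groups: 01111, 01000, 01111, 00000, 11111, 11111
Majority votes: 101011

101011


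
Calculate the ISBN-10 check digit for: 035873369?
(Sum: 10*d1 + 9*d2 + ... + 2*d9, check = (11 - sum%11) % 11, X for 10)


Weighted sum: 228
228 mod 11 = 8

Check digit: 3


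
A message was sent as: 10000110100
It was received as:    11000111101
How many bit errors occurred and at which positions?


XOR: 01000001001

3 error(s) at position(s): 1, 7, 10


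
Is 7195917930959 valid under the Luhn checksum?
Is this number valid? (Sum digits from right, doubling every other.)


Luhn sum = 68
68 mod 10 = 8

Invalid (Luhn sum mod 10 = 8)


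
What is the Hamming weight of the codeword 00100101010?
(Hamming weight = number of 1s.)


Counting 1s in 00100101010

4


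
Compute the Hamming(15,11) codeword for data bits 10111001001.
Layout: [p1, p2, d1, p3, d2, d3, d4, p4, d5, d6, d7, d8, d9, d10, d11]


Parity bits: p1=0, p2=0, p3=0, p4=1

001001111001001


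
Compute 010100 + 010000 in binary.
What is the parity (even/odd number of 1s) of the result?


010100 = 20
010000 = 16
Sum = 36 = 100100
1s count = 2

even parity (2 ones in 100100)


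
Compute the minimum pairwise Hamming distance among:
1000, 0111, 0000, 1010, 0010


Comparing all pairs, minimum distance: 1
Can detect 0 errors, correct 0 errors

1


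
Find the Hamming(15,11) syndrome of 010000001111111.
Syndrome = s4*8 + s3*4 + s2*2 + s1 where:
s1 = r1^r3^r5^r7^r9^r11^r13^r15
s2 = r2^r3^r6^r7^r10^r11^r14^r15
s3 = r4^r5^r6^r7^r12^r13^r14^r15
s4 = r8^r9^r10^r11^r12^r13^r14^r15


s1=0, s2=1, s3=0, s4=1

Syndrome = 10 (error at position 10)


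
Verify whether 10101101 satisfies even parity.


Number of 1s: 5

No, parity error (5 ones)


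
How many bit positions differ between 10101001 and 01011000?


XOR: 11110001
Count of 1s: 5

5


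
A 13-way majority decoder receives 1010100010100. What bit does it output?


Ones: 5 out of 13
Threshold: 7

0 (5/13 voted 1)


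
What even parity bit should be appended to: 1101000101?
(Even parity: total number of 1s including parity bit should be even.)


Number of 1s in data: 5
Parity bit: 1

1


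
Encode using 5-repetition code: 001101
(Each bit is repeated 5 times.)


Each bit -> 5 copies

000000000011111111110000011111


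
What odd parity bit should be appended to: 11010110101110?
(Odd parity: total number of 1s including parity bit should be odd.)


Number of 1s in data: 9
Parity bit: 0

0


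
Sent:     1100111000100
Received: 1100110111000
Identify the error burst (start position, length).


XOR: 0000001111100

Burst at position 6, length 5


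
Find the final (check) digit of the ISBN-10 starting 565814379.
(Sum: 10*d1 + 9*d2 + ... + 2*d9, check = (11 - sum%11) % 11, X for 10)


Weighted sum: 277
277 mod 11 = 2

Check digit: 9


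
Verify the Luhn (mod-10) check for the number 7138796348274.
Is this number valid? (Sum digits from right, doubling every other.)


Luhn sum = 69
69 mod 10 = 9

Invalid (Luhn sum mod 10 = 9)


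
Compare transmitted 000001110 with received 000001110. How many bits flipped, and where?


XOR: 000000000

0 errors (received matches sent)


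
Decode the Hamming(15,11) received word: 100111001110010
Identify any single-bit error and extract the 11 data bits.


Syndrome = 0: no error detected

Data: 01101110010 (no errors)


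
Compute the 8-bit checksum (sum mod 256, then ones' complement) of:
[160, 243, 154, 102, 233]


Sum = 892 mod 256 = 124
Complement = 131

131


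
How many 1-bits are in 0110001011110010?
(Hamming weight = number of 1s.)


Counting 1s in 0110001011110010

8


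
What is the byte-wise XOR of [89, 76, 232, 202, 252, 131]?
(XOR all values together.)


XOR chain: 89 ^ 76 ^ 232 ^ 202 ^ 252 ^ 131 = 72

72


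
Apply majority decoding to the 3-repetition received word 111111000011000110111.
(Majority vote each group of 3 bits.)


Groups: 111, 111, 000, 011, 000, 110, 111
Majority votes: 1101011

1101011


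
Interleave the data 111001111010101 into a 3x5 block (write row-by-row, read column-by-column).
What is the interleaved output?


Matrix:
  11100
  11110
  10101
Read columns: 111110111010001

111110111010001


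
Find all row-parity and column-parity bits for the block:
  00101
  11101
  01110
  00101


Row parities: 0010
Column parities: 10011

Row P: 0010, Col P: 10011, Corner: 1


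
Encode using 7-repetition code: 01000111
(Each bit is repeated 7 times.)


Each bit -> 7 copies

00000001111111000000000000000000000111111111111111111111


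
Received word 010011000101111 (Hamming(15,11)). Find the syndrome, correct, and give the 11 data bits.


Syndrome = 11: error at position 11

Data: 01100111111 (corrected bit 11)


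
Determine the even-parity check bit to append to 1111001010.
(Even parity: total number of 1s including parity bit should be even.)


Number of 1s in data: 6
Parity bit: 0

0


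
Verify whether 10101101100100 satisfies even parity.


Number of 1s: 7

No, parity error (7 ones)


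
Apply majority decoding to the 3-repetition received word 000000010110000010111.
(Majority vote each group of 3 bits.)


Groups: 000, 000, 010, 110, 000, 010, 111
Majority votes: 0001001

0001001


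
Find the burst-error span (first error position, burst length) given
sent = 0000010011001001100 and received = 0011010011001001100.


XOR: 0011000000000000000

Burst at position 2, length 2


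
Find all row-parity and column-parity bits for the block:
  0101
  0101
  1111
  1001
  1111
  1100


Row parities: 000000
Column parities: 0101

Row P: 000000, Col P: 0101, Corner: 0


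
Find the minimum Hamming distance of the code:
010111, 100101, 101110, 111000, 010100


Comparing all pairs, minimum distance: 2
Can detect 1 errors, correct 0 errors

2


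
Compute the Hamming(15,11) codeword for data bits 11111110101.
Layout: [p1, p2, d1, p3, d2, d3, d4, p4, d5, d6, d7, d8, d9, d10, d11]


Parity bits: p1=1, p2=0, p3=1, p4=1

101111111110101


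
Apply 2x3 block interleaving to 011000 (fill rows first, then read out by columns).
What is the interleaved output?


Matrix:
  011
  000
Read columns: 001010

001010


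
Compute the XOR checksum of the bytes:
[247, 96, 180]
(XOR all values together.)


XOR chain: 247 ^ 96 ^ 180 = 35

35


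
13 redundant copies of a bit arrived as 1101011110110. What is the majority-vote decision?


Ones: 9 out of 13
Threshold: 7

1 (9/13 voted 1)


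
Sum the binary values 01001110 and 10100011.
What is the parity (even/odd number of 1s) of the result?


01001110 = 78
10100011 = 163
Sum = 241 = 11110001
1s count = 5

odd parity (5 ones in 11110001)


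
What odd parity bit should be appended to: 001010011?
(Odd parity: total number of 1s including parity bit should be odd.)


Number of 1s in data: 4
Parity bit: 1

1


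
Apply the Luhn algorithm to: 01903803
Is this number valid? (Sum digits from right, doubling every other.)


Luhn sum = 27
27 mod 10 = 7

Invalid (Luhn sum mod 10 = 7)


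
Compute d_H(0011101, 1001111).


XOR: 1010010
Count of 1s: 3

3


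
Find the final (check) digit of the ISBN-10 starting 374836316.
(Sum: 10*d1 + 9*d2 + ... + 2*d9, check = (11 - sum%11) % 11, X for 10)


Weighted sum: 256
256 mod 11 = 3

Check digit: 8


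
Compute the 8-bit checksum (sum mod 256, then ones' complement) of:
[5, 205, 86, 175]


Sum = 471 mod 256 = 215
Complement = 40

40


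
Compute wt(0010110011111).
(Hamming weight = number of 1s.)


Counting 1s in 0010110011111

8


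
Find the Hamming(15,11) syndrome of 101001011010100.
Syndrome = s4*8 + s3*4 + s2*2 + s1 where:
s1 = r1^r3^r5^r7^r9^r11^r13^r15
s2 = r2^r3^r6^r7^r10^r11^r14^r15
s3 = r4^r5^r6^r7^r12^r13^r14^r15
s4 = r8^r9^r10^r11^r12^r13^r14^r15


s1=1, s2=1, s3=0, s4=0

Syndrome = 3 (error at position 3)


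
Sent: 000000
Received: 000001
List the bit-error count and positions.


XOR: 000001

1 error(s) at position(s): 5


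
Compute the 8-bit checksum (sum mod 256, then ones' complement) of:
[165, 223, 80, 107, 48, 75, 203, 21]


Sum = 922 mod 256 = 154
Complement = 101

101


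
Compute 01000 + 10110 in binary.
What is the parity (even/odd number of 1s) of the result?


01000 = 8
10110 = 22
Sum = 30 = 11110
1s count = 4

even parity (4 ones in 11110)


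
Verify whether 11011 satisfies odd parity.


Number of 1s: 4

No, parity error (4 ones)


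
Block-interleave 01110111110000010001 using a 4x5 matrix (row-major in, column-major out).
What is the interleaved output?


Matrix:
  01110
  11111
  00000
  10001
Read columns: 01011100110011000101

01011100110011000101


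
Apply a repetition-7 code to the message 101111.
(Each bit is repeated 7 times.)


Each bit -> 7 copies

111111100000001111111111111111111111111111


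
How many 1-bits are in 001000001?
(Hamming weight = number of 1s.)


Counting 1s in 001000001

2


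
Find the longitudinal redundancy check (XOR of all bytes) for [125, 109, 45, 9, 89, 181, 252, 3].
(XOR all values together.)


XOR chain: 125 ^ 109 ^ 45 ^ 9 ^ 89 ^ 181 ^ 252 ^ 3 = 39

39


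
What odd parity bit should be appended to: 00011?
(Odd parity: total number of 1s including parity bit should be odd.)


Number of 1s in data: 2
Parity bit: 1

1


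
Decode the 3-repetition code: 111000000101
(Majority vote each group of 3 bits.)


Groups: 111, 000, 000, 101
Majority votes: 1001

1001


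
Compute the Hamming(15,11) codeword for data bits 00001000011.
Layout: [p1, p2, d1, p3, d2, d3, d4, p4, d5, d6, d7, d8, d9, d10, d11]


Parity bits: p1=0, p2=0, p3=0, p4=1

000000011000011


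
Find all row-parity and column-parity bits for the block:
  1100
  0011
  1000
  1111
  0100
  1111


Row parities: 001010
Column parities: 0011

Row P: 001010, Col P: 0011, Corner: 0


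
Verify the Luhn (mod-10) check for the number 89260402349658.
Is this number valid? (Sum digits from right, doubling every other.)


Luhn sum = 66
66 mod 10 = 6

Invalid (Luhn sum mod 10 = 6)


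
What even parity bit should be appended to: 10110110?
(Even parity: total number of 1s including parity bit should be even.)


Number of 1s in data: 5
Parity bit: 1

1


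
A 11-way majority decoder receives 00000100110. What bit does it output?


Ones: 3 out of 11
Threshold: 6

0 (3/11 voted 1)


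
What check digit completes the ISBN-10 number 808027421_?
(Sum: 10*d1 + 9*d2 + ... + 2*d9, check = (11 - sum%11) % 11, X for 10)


Weighted sum: 215
215 mod 11 = 6

Check digit: 5


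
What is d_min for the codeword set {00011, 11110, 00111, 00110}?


Comparing all pairs, minimum distance: 1
Can detect 0 errors, correct 0 errors

1


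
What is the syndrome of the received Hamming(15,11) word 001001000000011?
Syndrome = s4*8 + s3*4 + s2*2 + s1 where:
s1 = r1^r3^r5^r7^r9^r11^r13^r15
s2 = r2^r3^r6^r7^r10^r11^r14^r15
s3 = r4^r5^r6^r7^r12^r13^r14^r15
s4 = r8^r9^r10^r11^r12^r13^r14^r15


s1=0, s2=0, s3=1, s4=0

Syndrome = 4 (error at position 4)


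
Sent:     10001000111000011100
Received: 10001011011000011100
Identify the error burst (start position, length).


XOR: 00000011100000000000

Burst at position 6, length 3


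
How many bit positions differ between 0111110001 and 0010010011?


XOR: 0101100010
Count of 1s: 4

4


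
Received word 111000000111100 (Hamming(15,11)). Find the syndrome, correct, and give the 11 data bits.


Syndrome = 0: no error detected

Data: 10000111100 (no errors)


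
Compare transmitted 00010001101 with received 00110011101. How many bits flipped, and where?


XOR: 00100010000

2 error(s) at position(s): 2, 6


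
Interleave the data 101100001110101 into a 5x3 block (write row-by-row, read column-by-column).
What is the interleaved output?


Matrix:
  101
  100
  001
  110
  101
Read columns: 110110001010101

110110001010101


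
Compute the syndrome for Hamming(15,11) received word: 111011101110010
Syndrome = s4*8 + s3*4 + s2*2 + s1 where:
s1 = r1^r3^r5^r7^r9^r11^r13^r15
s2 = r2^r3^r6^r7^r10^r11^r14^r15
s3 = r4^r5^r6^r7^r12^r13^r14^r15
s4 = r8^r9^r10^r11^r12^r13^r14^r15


s1=0, s2=1, s3=0, s4=0

Syndrome = 2 (error at position 2)


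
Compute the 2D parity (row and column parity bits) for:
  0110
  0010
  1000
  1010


Row parities: 0110
Column parities: 0110

Row P: 0110, Col P: 0110, Corner: 0


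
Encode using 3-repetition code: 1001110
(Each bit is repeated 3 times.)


Each bit -> 3 copies

111000000111111111000


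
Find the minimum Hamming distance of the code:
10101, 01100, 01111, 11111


Comparing all pairs, minimum distance: 1
Can detect 0 errors, correct 0 errors

1


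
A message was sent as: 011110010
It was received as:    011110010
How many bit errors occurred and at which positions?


XOR: 000000000

0 errors (received matches sent)


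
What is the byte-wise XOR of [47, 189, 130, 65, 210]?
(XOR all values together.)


XOR chain: 47 ^ 189 ^ 130 ^ 65 ^ 210 = 131

131


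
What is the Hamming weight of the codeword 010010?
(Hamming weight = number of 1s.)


Counting 1s in 010010

2


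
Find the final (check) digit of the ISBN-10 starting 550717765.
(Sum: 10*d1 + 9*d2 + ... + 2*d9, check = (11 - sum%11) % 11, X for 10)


Weighted sum: 241
241 mod 11 = 10

Check digit: 1


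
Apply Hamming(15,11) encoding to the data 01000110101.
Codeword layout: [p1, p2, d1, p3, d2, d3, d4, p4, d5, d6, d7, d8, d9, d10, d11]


Parity bits: p1=0, p2=1, p3=1, p4=0

010110000110101


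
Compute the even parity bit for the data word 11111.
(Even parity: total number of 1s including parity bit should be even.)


Number of 1s in data: 5
Parity bit: 1

1


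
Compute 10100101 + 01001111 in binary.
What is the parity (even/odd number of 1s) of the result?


10100101 = 165
01001111 = 79
Sum = 244 = 11110100
1s count = 5

odd parity (5 ones in 11110100)


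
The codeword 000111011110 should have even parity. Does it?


Number of 1s: 7

No, parity error (7 ones)


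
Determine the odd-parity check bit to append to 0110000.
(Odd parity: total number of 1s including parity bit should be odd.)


Number of 1s in data: 2
Parity bit: 1

1
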